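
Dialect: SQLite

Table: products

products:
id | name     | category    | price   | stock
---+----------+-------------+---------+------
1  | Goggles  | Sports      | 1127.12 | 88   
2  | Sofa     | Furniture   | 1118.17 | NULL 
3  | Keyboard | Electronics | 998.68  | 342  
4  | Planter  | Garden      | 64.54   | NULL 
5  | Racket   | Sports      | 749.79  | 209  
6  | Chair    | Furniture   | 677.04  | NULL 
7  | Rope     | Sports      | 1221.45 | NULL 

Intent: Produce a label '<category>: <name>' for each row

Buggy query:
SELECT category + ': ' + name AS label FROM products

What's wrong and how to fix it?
Bug: '+' is numeric addition; on text columns SQLite converts them to 0 instead of concatenating

Fix: Use the || operator for string concatenation

Corrected query:
SELECT category || ': ' || name AS label FROM products

Result:
label                
---------------------
Sports: Goggles      
Furniture: Sofa      
Electronics: Keyboard
Garden: Planter      
Sports: Racket       
Furniture: Chair     
Sports: Rope         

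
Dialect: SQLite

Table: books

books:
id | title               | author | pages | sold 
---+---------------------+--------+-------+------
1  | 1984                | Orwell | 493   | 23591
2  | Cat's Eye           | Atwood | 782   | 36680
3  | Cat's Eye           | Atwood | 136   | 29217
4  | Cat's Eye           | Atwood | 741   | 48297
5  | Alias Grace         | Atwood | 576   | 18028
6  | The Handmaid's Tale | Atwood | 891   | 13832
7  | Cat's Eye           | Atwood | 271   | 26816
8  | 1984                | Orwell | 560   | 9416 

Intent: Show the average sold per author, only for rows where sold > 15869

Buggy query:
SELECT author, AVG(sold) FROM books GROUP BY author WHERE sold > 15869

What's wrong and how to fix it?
Bug: WHERE cannot follow GROUP BY

Fix: Place WHERE between FROM and GROUP BY

Corrected query:
SELECT author, AVG(sold) FROM books WHERE sold > 15869 GROUP BY author

Result:
author | AVG(sold)
-------+----------
Atwood | 31807.6  
Orwell | 23591    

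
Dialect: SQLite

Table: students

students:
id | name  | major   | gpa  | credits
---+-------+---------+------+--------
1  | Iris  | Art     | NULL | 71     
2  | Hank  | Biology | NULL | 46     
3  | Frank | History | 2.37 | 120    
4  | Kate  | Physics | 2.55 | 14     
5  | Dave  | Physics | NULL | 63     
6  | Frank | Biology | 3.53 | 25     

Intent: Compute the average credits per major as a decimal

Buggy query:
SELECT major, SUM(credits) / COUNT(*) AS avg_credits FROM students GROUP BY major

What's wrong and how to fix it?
Bug: Both operands are integers, so '/' performs integer division and truncates

Fix: Multiply by 1.0 (or CAST to REAL) to force floating-point division

Corrected query:
SELECT major, SUM(credits) * 1.0 / COUNT(*) AS avg_credits FROM students GROUP BY major

Result:
major   | avg_credits
--------+------------
Art     | 71         
Biology | 35.5       
History | 120        
Physics | 38.5       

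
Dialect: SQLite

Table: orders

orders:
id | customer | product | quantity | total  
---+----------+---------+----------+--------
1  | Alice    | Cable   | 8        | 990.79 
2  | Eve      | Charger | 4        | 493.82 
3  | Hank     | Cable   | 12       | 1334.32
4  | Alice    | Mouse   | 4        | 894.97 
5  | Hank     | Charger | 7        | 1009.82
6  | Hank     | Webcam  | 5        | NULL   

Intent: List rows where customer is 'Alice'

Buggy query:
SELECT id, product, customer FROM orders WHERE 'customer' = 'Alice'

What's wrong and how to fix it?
Bug: 'customer' in single quotes is a string literal, not the column; the comparison is literal-vs-literal and never true

Fix: Remove the quotes around the column name (or use double quotes for an identifier)

Corrected query:
SELECT id, product, customer FROM orders WHERE customer = 'Alice'

Result:
id | product | customer
---+---------+---------
1  | Cable   | Alice   
4  | Mouse   | Alice   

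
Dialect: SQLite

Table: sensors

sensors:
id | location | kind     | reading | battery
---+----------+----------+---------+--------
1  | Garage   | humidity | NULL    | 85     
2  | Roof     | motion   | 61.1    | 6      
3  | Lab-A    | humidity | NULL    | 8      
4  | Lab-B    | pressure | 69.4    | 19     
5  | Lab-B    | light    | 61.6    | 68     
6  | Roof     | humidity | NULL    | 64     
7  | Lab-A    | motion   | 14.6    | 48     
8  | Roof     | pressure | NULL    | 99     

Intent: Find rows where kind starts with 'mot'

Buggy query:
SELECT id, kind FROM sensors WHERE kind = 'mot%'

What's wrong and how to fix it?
Bug: '=' compares the literal string including the % character; pattern matching needs LIKE

Fix: Replace '=' with LIKE so 'mot%' is treated as a pattern

Corrected query:
SELECT id, kind FROM sensors WHERE kind LIKE 'mot%'

Result:
id | kind  
---+-------
2  | motion
7  | motion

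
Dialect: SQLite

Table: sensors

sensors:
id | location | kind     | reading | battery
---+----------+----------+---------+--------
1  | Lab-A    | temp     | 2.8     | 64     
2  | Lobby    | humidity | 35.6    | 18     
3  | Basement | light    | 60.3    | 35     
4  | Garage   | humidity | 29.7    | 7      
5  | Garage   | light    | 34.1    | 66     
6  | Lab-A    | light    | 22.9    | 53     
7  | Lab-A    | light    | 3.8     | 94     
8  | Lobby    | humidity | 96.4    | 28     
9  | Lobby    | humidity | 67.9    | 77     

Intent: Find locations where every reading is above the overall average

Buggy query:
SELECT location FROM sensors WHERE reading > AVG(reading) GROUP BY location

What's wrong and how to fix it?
Bug: WHERE evaluates per row before aggregation, so AVG() is unavailable

Fix: Compute the overall average in a scalar subquery and compare each group's MIN against it in HAVING

Corrected query:
SELECT location FROM sensors GROUP BY location HAVING MIN(reading) > (SELECT AVG(reading) FROM sensors)

Result:
location
--------
Basement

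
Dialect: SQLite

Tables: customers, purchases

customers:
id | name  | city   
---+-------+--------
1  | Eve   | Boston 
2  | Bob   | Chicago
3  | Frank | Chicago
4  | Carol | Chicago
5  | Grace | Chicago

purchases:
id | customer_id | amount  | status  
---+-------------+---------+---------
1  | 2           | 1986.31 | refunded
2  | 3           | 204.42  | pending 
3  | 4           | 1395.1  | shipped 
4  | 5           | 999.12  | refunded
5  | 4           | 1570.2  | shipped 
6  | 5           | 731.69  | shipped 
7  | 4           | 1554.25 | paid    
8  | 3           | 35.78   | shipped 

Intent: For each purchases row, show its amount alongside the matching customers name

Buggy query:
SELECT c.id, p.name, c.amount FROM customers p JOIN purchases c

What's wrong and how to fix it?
Bug: JOIN with no ON clause produces a cartesian product; every purchases row pairs with every customers row

Fix: Add ON c.customer_id = p.id to the JOIN

Corrected query:
SELECT c.id, p.name, c.amount FROM customers p JOIN purchases c ON c.customer_id = p.id

Result:
id | name  | amount 
---+-------+--------
1  | Bob   | 1986.31
2  | Frank | 204.42 
3  | Carol | 1395.1 
4  | Grace | 999.12 
5  | Carol | 1570.2 
6  | Grace | 731.69 
7  | Carol | 1554.25
8  | Frank | 35.78  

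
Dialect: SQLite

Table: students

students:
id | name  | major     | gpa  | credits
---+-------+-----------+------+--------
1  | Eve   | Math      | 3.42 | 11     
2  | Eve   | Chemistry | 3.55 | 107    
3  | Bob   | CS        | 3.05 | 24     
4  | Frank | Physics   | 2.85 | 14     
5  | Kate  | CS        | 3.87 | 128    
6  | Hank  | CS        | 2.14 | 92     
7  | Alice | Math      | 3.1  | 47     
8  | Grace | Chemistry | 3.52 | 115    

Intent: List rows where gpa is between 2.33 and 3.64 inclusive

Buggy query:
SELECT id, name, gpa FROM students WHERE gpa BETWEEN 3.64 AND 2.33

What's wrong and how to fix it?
Bug: The bounds are reversed; BETWEEN a AND b requires a <= b to match anything

Fix: Swap the bounds so the smaller value comes first

Corrected query:
SELECT id, name, gpa FROM students WHERE gpa BETWEEN 2.33 AND 3.64

Result:
id | name  | gpa 
---+-------+-----
1  | Eve   | 3.42
2  | Eve   | 3.55
3  | Bob   | 3.05
4  | Frank | 2.85
7  | Alice | 3.1 
8  | Grace | 3.52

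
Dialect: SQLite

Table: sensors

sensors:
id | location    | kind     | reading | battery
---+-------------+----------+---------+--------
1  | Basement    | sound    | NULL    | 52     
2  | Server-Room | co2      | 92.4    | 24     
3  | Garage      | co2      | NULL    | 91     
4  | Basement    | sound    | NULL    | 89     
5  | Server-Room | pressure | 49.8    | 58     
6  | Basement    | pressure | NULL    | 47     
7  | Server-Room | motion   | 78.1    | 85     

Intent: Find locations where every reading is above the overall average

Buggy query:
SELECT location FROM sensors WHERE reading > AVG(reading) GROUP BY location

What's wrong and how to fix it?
Bug: AVG() is an aggregate; it can't sit directly in WHERE

Fix: Compute the overall average in a scalar subquery and compare each group's MIN against it in HAVING

Corrected query:
SELECT location FROM sensors GROUP BY location HAVING MIN(reading) > (SELECT AVG(reading) FROM sensors)

Result:
(no rows)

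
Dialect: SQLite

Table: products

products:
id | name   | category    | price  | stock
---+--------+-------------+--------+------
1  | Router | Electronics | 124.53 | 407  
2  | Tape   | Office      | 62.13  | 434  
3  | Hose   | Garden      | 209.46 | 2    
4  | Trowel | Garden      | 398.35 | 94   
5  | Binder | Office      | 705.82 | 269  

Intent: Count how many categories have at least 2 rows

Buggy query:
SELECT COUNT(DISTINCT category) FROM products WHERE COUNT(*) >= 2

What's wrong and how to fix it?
Bug: COUNT(*) cannot appear in WHERE; the per-group count doesn't exist yet

Fix: Group first with HAVING COUNT(*) >= 2, then COUNT the resulting groups

Corrected query:
SELECT COUNT(*) FROM (SELECT category FROM products GROUP BY category HAVING COUNT(*) >= 2)

Result:
COUNT(*)
--------
2       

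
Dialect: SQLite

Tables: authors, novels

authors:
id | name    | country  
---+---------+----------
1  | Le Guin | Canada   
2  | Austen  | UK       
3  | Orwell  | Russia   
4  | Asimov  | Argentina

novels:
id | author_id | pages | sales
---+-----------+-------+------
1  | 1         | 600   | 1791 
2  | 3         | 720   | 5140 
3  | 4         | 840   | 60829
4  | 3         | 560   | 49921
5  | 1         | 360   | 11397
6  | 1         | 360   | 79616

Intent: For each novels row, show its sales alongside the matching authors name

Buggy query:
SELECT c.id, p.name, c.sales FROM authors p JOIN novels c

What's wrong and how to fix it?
Bug: JOIN with no ON clause produces a cartesian product; every novels row pairs with every authors row

Fix: Specify the join condition linking the foreign key to the parent id

Corrected query:
SELECT c.id, p.name, c.sales FROM authors p JOIN novels c ON c.author_id = p.id

Result:
id | name    | sales
---+---------+------
1  | Le Guin | 1791 
2  | Orwell  | 5140 
3  | Asimov  | 60829
4  | Orwell  | 49921
5  | Le Guin | 11397
6  | Le Guin | 79616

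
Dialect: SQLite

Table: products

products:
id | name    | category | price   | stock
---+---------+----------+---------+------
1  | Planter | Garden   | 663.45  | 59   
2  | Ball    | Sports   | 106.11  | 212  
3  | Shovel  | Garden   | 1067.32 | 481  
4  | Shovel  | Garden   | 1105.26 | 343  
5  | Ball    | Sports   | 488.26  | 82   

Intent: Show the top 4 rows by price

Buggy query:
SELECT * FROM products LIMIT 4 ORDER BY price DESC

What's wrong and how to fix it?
Bug: ORDER BY cannot follow LIMIT; LIMIT is the final clause

Fix: Sort with ORDER BY, then apply LIMIT

Corrected query:
SELECT * FROM products ORDER BY price DESC LIMIT 4

Result:
id | name    | category | price   | stock
---+---------+----------+---------+------
4  | Shovel  | Garden   | 1105.26 | 343  
3  | Shovel  | Garden   | 1067.32 | 481  
1  | Planter | Garden   | 663.45  | 59   
5  | Ball    | Sports   | 488.26  | 82   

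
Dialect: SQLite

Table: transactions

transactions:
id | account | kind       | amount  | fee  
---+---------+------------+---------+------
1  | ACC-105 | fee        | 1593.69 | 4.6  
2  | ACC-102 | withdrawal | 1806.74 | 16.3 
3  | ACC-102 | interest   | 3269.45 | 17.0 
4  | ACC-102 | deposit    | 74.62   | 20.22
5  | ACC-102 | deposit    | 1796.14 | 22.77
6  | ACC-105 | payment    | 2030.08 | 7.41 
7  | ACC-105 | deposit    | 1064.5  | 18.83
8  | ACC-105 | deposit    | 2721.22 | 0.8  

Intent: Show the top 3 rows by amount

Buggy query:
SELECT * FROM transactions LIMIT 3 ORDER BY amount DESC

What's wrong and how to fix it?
Bug: LIMIT must come after ORDER BY

Fix: Sort with ORDER BY, then apply LIMIT

Corrected query:
SELECT * FROM transactions ORDER BY amount DESC LIMIT 3

Result:
id | account | kind     | amount  | fee 
---+---------+----------+---------+-----
3  | ACC-102 | interest | 3269.45 | 17  
8  | ACC-105 | deposit  | 2721.22 | 0.8 
6  | ACC-105 | payment  | 2030.08 | 7.41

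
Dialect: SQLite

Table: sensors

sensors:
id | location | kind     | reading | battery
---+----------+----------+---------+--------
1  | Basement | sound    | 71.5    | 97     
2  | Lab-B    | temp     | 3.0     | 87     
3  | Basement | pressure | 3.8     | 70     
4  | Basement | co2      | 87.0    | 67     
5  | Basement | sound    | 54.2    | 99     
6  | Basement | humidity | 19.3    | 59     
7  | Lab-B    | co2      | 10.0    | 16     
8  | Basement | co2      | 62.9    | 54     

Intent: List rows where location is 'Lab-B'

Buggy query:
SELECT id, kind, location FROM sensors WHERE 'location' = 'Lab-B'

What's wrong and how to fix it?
Bug: Single quotes denote string literals in SQL; the column name is being compared as a constant string

Fix: Reference the column as location without single quotes

Corrected query:
SELECT id, kind, location FROM sensors WHERE location = 'Lab-B'

Result:
id | kind | location
---+------+---------
2  | temp | Lab-B   
7  | co2  | Lab-B   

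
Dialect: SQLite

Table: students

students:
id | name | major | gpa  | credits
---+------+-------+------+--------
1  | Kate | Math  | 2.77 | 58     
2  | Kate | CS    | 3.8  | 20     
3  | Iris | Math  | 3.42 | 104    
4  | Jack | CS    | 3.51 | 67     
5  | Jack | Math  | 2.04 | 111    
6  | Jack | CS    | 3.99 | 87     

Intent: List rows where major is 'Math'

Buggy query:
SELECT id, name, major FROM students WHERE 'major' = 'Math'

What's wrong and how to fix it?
Bug: 'major' in single quotes is a string literal, not the column; the comparison is literal-vs-literal and never true

Fix: Remove the quotes around the column name (or use double quotes for an identifier)

Corrected query:
SELECT id, name, major FROM students WHERE major = 'Math'

Result:
id | name | major
---+------+------
1  | Kate | Math 
3  | Iris | Math 
5  | Jack | Math 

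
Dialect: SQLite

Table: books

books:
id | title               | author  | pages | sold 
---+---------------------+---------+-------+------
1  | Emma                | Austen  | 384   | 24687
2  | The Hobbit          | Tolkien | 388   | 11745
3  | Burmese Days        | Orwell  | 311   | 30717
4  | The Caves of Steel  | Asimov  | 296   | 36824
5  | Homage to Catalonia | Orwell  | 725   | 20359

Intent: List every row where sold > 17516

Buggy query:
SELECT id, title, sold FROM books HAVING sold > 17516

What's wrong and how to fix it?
Bug: HAVING filters the output of aggregation, but this query has no GROUP BY and no aggregate functions, so SQLite rejects it (HAVING clause on a non-aggregate query); the condition here is per row

Fix: Replace HAVING with WHERE since the condition applies to individual rows

Corrected query:
SELECT id, title, sold FROM books WHERE sold > 17516

Result:
id | title               | sold 
---+---------------------+------
1  | Emma                | 24687
3  | Burmese Days        | 30717
4  | The Caves of Steel  | 36824
5  | Homage to Catalonia | 20359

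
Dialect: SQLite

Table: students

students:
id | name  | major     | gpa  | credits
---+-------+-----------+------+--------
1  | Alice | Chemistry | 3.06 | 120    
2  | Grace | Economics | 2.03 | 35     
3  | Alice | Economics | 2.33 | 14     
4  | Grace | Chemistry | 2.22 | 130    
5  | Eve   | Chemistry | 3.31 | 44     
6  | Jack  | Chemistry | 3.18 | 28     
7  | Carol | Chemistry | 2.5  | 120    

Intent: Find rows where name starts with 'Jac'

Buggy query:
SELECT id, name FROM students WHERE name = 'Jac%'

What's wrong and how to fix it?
Bug: Wildcards only work with LIKE; '=' treats '%' as a literal character

Fix: Use LIKE for wildcard pattern matching

Corrected query:
SELECT id, name FROM students WHERE name LIKE 'Jac%'

Result:
id | name
---+-----
6  | Jack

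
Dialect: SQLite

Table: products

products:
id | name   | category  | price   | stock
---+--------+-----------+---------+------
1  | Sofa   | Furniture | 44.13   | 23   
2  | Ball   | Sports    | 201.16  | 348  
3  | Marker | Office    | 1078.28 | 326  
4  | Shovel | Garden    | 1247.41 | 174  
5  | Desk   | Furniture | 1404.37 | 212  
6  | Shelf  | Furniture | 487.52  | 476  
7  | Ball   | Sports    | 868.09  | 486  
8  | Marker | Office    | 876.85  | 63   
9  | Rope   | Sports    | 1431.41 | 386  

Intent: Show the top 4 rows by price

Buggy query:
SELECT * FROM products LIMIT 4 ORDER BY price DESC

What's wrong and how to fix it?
Bug: ORDER BY cannot follow LIMIT; LIMIT is the final clause

Fix: Sort with ORDER BY, then apply LIMIT

Corrected query:
SELECT * FROM products ORDER BY price DESC LIMIT 4

Result:
id | name   | category  | price   | stock
---+--------+-----------+---------+------
9  | Rope   | Sports    | 1431.41 | 386  
5  | Desk   | Furniture | 1404.37 | 212  
4  | Shovel | Garden    | 1247.41 | 174  
3  | Marker | Office    | 1078.28 | 326  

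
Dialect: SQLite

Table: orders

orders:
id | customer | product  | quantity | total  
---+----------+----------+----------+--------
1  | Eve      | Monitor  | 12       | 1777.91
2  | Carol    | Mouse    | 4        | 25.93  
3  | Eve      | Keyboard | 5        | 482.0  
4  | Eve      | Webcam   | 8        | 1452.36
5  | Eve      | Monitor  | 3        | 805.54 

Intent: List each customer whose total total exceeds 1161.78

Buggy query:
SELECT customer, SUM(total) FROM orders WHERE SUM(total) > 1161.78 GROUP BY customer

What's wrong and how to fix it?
Bug: SUM(total) is an aggregate, but WHERE filters rows before aggregation

Fix: Move the aggregate condition to a HAVING clause

Corrected query:
SELECT customer, SUM(total) FROM orders GROUP BY customer HAVING SUM(total) > 1161.78

Result:
customer | SUM(total)
---------+-----------
Eve      | 4517.81   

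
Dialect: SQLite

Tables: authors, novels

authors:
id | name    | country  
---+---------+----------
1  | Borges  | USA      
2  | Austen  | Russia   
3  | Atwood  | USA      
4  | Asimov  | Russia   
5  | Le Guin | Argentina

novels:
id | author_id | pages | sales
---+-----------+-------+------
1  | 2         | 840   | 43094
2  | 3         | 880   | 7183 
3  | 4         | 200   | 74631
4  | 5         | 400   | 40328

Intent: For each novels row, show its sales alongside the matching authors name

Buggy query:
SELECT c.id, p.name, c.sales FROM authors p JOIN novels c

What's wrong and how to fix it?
Bug: JOIN with no ON clause produces a cartesian product; every novels row pairs with every authors row

Fix: Specify the join condition linking the foreign key to the parent id

Corrected query:
SELECT c.id, p.name, c.sales FROM authors p JOIN novels c ON c.author_id = p.id

Result:
id | name    | sales
---+---------+------
1  | Austen  | 43094
2  | Atwood  | 7183 
3  | Asimov  | 74631
4  | Le Guin | 40328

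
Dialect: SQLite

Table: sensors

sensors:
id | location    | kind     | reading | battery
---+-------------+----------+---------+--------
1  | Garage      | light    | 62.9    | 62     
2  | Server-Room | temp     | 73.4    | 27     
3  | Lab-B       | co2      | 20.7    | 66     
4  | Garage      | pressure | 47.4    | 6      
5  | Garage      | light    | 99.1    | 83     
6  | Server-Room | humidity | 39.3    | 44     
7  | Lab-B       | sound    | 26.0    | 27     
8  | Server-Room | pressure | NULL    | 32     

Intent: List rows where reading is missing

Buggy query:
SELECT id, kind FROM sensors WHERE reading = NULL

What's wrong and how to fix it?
Bug: '= NULL' is always unknown in SQL three-valued logic, so no rows match

Fix: Use IS NULL to test for NULL

Corrected query:
SELECT id, kind FROM sensors WHERE reading IS NULL

Result:
id | kind    
---+---------
8  | pressure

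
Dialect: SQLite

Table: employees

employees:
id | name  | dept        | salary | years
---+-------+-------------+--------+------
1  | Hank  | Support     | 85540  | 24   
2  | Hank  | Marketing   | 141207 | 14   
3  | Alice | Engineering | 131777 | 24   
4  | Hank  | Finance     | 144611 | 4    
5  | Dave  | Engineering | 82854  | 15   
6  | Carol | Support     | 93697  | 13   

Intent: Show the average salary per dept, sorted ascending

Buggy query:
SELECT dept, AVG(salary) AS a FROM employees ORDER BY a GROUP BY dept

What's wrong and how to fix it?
Bug: GROUP BY must precede ORDER BY

Fix: Move ORDER BY to the end, after GROUP BY

Corrected query:
SELECT dept, AVG(salary) AS a FROM employees GROUP BY dept ORDER BY a

Result:
dept        | a       
------------+---------
Support     | 89618.5 
Engineering | 107315.5
Marketing   | 141207  
Finance     | 144611  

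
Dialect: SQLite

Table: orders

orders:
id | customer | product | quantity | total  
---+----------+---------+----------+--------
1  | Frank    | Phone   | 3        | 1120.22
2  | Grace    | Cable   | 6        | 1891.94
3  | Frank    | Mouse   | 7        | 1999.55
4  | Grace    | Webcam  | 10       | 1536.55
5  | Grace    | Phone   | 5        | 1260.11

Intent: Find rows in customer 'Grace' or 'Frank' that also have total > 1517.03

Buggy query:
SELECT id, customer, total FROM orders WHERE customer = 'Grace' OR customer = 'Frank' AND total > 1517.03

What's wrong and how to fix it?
Bug: Without parentheses, AND is evaluated before OR, so the total filter only applies to the 'Frank' branch

Fix: Group the OR with parentheses (or use IN), then AND the threshold

Corrected query:
SELECT id, customer, total FROM orders WHERE (customer = 'Grace' OR customer = 'Frank') AND total > 1517.03

Result:
id | customer | total  
---+----------+--------
2  | Grace    | 1891.94
3  | Frank    | 1999.55
4  | Grace    | 1536.55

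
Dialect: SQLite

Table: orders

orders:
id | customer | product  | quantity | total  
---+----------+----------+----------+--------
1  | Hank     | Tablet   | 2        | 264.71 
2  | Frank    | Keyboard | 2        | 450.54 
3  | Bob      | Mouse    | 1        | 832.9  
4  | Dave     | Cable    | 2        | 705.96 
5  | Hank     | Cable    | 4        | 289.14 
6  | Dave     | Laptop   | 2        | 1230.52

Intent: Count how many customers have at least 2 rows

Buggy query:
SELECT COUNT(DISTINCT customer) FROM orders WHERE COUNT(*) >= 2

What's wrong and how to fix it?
Bug: COUNT(*) cannot appear in WHERE; the per-group count doesn't exist yet

Fix: Group first with HAVING COUNT(*) >= 2, then COUNT the resulting groups

Corrected query:
SELECT COUNT(*) FROM (SELECT customer FROM orders GROUP BY customer HAVING COUNT(*) >= 2)

Result:
COUNT(*)
--------
2       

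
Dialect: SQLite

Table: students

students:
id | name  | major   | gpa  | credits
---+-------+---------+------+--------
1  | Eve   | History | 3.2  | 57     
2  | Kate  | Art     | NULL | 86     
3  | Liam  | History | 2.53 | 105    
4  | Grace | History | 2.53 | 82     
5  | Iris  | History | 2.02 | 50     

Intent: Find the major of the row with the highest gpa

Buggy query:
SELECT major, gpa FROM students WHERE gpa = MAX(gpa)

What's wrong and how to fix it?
Bug: MAX(gpa) is an aggregate and cannot be used directly in WHERE

Fix: Wrap MAX in a scalar subquery so WHERE compares against a single value

Corrected query:
SELECT major, gpa FROM students WHERE gpa = (SELECT MAX(gpa) FROM students)

Result:
major   | gpa
--------+----
History | 3.2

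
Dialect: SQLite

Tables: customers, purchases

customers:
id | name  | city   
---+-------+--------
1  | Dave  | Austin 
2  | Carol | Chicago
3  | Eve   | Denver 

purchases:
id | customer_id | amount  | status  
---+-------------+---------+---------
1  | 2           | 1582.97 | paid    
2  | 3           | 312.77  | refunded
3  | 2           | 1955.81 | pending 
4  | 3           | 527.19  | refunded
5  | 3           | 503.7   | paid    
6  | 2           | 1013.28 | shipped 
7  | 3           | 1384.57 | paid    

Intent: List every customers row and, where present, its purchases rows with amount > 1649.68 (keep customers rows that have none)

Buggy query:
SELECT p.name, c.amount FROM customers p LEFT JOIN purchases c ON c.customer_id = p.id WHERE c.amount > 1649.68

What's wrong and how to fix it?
Bug: Filtering c.amount in WHERE discards the NULL rows produced by LEFT JOIN, turning it into an inner join

Fix: Move the right-table condition into the ON clause so unmatched parents are kept

Corrected query:
SELECT p.name, c.amount FROM customers p LEFT JOIN purchases c ON c.customer_id = p.id AND c.amount > 1649.68

Result:
name  | amount 
------+--------
Dave  | NULL   
Carol | 1955.81
Eve   | NULL   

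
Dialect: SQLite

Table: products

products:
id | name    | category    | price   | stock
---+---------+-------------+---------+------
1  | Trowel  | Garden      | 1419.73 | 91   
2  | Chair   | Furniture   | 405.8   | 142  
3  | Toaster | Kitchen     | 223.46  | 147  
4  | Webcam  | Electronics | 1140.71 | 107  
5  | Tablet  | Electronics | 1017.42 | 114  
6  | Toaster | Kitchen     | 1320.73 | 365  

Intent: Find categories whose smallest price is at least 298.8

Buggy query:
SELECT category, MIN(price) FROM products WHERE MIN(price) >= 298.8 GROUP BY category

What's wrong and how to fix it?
Bug: MIN() in WHERE is a misuse of aggregate

Fix: Replace WHERE with HAVING after the GROUP BY

Corrected query:
SELECT category, MIN(price) FROM products GROUP BY category HAVING MIN(price) >= 298.8

Result:
category    | MIN(price)
------------+-----------
Electronics | 1017.42   
Furniture   | 405.8     
Garden      | 1419.73   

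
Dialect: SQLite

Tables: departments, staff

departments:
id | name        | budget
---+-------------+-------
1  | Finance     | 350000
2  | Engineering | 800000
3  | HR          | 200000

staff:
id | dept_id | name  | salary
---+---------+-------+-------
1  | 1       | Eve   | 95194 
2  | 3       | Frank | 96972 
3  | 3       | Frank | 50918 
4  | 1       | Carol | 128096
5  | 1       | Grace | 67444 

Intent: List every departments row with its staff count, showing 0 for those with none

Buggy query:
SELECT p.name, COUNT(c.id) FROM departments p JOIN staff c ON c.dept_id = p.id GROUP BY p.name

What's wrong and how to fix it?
Bug: INNER JOIN drops departments rows that have no matching staff rows

Fix: Switch to LEFT JOIN to retain unmatched parent rows

Corrected query:
SELECT p.name, COUNT(c.id) FROM departments p LEFT JOIN staff c ON c.dept_id = p.id GROUP BY p.name

Result:
name        | COUNT(c.id)
------------+------------
Engineering | 0          
Finance     | 3          
HR          | 2          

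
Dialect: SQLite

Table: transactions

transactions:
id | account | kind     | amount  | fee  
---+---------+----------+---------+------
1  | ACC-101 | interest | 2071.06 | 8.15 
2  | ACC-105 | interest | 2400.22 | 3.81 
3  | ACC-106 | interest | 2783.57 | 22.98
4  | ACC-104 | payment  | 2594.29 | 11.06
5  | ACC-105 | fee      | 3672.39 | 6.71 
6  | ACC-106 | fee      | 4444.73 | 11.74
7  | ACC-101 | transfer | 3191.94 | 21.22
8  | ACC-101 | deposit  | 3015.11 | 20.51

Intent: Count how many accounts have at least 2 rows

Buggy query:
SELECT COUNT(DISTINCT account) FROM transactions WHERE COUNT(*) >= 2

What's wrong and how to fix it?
Bug: WHERE filters individual rows, not groups, so a group-level COUNT is invalid there

Fix: Group first with HAVING COUNT(*) >= 2, then COUNT the resulting groups

Corrected query:
SELECT COUNT(*) FROM (SELECT account FROM transactions GROUP BY account HAVING COUNT(*) >= 2)

Result:
COUNT(*)
--------
3       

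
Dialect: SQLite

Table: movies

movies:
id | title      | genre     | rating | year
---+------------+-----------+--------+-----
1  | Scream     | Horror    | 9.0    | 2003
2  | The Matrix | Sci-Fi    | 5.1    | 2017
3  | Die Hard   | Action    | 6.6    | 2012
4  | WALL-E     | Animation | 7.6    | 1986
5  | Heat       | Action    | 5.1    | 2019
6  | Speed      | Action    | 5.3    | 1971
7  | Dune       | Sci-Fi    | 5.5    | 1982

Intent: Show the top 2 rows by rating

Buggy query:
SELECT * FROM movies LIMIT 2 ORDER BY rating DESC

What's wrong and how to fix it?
Bug: ORDER BY cannot follow LIMIT; LIMIT is the final clause

Fix: Sort with ORDER BY, then apply LIMIT

Corrected query:
SELECT * FROM movies ORDER BY rating DESC LIMIT 2

Result:
id | title  | genre     | rating | year
---+--------+-----------+--------+-----
1  | Scream | Horror    | 9      | 2003
4  | WALL-E | Animation | 7.6    | 1986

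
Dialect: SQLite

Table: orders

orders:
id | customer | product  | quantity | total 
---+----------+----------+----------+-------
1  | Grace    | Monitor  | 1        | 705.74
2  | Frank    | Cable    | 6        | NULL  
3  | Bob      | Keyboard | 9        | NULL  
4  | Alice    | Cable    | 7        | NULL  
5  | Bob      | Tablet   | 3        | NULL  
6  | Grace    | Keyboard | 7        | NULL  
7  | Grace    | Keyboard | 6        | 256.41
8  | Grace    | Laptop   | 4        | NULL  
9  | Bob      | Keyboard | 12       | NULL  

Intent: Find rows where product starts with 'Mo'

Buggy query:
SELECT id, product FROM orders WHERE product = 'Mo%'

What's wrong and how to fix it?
Bug: Wildcards only work with LIKE; '=' treats '%' as a literal character

Fix: Replace '=' with LIKE so 'Mo%' is treated as a pattern

Corrected query:
SELECT id, product FROM orders WHERE product LIKE 'Mo%'

Result:
id | product
---+--------
1  | Monitor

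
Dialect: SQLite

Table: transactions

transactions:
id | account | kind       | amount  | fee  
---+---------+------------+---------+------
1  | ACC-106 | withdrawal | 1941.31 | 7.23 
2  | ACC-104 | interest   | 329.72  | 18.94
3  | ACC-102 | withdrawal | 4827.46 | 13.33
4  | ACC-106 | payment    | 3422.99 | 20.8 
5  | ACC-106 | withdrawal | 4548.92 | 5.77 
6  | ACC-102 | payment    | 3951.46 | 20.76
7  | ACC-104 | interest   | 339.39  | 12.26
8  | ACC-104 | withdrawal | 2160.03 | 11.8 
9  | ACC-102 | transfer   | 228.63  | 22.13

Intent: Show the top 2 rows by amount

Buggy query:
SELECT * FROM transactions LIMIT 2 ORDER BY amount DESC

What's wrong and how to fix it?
Bug: ORDER BY cannot follow LIMIT; LIMIT is the final clause

Fix: Swap the clauses: ORDER BY first, then LIMIT

Corrected query:
SELECT * FROM transactions ORDER BY amount DESC LIMIT 2

Result:
id | account | kind       | amount  | fee  
---+---------+------------+---------+------
3  | ACC-102 | withdrawal | 4827.46 | 13.33
5  | ACC-106 | withdrawal | 4548.92 | 5.77 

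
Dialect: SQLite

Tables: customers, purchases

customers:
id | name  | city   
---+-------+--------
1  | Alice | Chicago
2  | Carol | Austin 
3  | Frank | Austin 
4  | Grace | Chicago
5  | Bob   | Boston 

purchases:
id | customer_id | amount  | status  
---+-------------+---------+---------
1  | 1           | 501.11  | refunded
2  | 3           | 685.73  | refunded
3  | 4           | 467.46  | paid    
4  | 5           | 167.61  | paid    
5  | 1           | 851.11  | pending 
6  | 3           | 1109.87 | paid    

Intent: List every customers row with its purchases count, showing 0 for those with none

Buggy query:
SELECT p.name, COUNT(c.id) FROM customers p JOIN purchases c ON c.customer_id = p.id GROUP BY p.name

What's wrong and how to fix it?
Bug: An inner join excludes parents with zero children

Fix: Use LEFT JOIN so parents without children still appear (COUNT(c.id) gives 0)

Corrected query:
SELECT p.name, COUNT(c.id) FROM customers p LEFT JOIN purchases c ON c.customer_id = p.id GROUP BY p.name

Result:
name  | COUNT(c.id)
------+------------
Alice | 2          
Bob   | 1          
Carol | 0          
Frank | 2          
Grace | 1          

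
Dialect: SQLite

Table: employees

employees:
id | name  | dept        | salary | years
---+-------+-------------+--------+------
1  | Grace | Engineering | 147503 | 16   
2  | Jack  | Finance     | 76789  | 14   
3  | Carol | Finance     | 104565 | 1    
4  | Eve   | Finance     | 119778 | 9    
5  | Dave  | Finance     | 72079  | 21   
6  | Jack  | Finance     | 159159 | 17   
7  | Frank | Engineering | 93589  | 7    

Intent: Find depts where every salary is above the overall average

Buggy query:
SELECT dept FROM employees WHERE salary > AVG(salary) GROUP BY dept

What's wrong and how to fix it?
Bug: AVG() is an aggregate; it can't sit directly in WHERE

Fix: Use a subquery for AVG and a HAVING MIN(...) filter so the condition holds for every row in the group

Corrected query:
SELECT dept FROM employees GROUP BY dept HAVING MIN(salary) > (SELECT AVG(salary) FROM employees)

Result:
(no rows)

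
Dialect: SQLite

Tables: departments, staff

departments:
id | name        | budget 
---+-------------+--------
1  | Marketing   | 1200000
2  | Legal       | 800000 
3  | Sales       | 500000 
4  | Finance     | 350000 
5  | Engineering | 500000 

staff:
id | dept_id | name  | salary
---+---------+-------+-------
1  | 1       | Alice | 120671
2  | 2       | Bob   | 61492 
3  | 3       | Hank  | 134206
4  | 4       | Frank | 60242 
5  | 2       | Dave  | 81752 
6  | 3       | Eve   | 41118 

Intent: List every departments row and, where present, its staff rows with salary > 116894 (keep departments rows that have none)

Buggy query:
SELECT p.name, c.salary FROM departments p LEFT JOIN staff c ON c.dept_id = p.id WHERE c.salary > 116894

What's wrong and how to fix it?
Bug: A WHERE condition on the right-hand table after LEFT JOIN drops unmatched parents

Fix: Move the right-table condition into the ON clause so unmatched parents are kept

Corrected query:
SELECT p.name, c.salary FROM departments p LEFT JOIN staff c ON c.dept_id = p.id AND c.salary > 116894

Result:
name        | salary
------------+-------
Marketing   | 120671
Legal       | NULL  
Sales       | 134206
Finance     | NULL  
Engineering | NULL  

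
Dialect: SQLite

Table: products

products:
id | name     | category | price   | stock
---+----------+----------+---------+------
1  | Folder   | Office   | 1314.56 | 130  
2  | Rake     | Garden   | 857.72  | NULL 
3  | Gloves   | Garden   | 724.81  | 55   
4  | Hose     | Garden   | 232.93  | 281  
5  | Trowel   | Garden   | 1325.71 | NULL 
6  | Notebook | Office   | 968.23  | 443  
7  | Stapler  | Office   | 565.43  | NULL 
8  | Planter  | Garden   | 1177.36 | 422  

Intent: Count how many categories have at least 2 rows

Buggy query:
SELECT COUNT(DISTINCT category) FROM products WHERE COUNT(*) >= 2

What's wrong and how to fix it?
Bug: COUNT(*) cannot appear in WHERE; the per-group count doesn't exist yet

Fix: Group first with HAVING COUNT(*) >= 2, then COUNT the resulting groups

Corrected query:
SELECT COUNT(*) FROM (SELECT category FROM products GROUP BY category HAVING COUNT(*) >= 2)

Result:
COUNT(*)
--------
2       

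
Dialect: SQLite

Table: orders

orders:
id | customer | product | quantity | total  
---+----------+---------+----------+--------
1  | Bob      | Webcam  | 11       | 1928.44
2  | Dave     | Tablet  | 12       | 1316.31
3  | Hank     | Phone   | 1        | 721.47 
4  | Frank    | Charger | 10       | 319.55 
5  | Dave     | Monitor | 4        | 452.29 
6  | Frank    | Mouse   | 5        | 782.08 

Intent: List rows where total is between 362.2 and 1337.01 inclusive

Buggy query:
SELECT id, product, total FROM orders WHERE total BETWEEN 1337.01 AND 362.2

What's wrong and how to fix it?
Bug: BETWEEN expects the lower bound first; with 1337.01 AND 362.2 the range is empty

Fix: Write BETWEEN 362.2 AND 1337.01

Corrected query:
SELECT id, product, total FROM orders WHERE total BETWEEN 362.2 AND 1337.01

Result:
id | product | total  
---+---------+--------
2  | Tablet  | 1316.31
3  | Phone   | 721.47 
5  | Monitor | 452.29 
6  | Mouse   | 782.08 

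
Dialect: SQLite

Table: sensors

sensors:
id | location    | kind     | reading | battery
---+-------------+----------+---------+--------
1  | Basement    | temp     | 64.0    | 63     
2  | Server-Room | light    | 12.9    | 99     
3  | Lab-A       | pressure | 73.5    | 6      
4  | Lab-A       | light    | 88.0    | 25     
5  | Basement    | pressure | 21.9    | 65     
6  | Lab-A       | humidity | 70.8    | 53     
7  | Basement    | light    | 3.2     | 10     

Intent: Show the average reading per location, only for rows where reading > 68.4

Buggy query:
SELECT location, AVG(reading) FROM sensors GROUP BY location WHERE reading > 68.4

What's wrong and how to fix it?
Bug: WHERE cannot follow GROUP BY

Fix: Move the WHERE clause before GROUP BY

Corrected query:
SELECT location, AVG(reading) FROM sensors WHERE reading > 68.4 GROUP BY location

Result:
location | AVG(reading)
---------+-------------
Lab-A    | 77.433333   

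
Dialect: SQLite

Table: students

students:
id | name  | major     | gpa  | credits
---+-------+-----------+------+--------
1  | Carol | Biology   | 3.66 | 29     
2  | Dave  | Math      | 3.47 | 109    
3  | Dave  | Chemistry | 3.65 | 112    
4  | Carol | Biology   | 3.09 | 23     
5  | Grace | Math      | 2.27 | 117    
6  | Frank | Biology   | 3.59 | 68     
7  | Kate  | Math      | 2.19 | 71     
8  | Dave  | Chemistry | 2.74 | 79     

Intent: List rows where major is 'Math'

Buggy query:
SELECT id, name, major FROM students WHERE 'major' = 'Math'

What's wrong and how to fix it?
Bug: Single quotes denote string literals in SQL; the column name is being compared as a constant string

Fix: Remove the quotes around the column name (or use double quotes for an identifier)

Corrected query:
SELECT id, name, major FROM students WHERE major = 'Math'

Result:
id | name  | major
---+-------+------
2  | Dave  | Math 
5  | Grace | Math 
7  | Kate  | Math 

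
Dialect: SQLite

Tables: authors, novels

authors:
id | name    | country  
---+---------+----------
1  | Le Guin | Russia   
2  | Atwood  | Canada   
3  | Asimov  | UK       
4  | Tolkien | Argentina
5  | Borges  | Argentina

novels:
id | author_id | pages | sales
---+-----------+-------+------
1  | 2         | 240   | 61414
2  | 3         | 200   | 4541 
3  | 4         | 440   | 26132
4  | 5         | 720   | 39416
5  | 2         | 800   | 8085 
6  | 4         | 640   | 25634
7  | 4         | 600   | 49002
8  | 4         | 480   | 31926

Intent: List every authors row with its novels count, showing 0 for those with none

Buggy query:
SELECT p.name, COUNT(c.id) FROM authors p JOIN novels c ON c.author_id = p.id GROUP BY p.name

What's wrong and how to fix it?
Bug: An inner join excludes parents with zero children

Fix: Use LEFT JOIN so parents without children still appear (COUNT(c.id) gives 0)

Corrected query:
SELECT p.name, COUNT(c.id) FROM authors p LEFT JOIN novels c ON c.author_id = p.id GROUP BY p.name

Result:
name    | COUNT(c.id)
--------+------------
Asimov  | 1          
Atwood  | 2          
Borges  | 1          
Le Guin | 0          
Tolkien | 4          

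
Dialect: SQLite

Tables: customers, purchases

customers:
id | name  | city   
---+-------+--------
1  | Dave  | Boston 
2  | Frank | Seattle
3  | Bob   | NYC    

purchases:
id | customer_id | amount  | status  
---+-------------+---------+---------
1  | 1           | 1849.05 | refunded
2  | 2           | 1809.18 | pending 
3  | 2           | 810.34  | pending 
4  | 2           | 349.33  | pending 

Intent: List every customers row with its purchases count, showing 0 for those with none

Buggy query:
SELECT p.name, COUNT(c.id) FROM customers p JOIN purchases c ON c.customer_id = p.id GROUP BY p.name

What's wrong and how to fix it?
Bug: An inner join excludes parents with zero children

Fix: Switch to LEFT JOIN to retain unmatched parent rows

Corrected query:
SELECT p.name, COUNT(c.id) FROM customers p LEFT JOIN purchases c ON c.customer_id = p.id GROUP BY p.name

Result:
name  | COUNT(c.id)
------+------------
Bob   | 0          
Dave  | 1          
Frank | 3          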